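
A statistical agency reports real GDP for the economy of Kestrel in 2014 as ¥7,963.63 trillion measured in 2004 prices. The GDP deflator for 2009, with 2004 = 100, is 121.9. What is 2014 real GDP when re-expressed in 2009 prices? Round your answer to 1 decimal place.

Real GDP in 2009 prices = Real GDP in 2004 prices × (P_2009/P_2004) = 7963.63 × 1.219 = 9707.66.

¥9,707.7 trillion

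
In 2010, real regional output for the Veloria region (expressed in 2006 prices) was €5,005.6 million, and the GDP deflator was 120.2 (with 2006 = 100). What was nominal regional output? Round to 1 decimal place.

Nominal regional output = Real × (GDP deflator/100) = 5005.6 × 1.202 = 6016.73.

€6,016.7 million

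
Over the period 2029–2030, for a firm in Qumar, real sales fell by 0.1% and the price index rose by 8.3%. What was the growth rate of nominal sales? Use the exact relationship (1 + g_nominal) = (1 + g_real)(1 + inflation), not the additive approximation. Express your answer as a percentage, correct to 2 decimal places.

8.19%

(1 + g_nom) = (1 + g_real)(1 + π) = 0.9990 × 1.0830 = 1.08192.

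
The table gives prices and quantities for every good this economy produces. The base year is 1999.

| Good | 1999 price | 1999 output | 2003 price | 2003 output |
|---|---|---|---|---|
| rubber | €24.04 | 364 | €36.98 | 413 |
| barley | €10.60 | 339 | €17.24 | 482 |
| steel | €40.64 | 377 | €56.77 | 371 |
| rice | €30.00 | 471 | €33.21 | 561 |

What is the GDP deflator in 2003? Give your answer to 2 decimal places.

134.78

Nominal GDP 2003 = 36.98·413 + 17.24·482 + 56.77·371 + 33.21·561 = 63274.90.
Real GDP 2003 (at 1999 prices) = 24.04·413 + 10.60·482 + 40.64·371 + 30.00·561 = 46945.16.
Deflator = Nominal/Real × 100 = 63274.90/46945.16 × 100 = 134.785.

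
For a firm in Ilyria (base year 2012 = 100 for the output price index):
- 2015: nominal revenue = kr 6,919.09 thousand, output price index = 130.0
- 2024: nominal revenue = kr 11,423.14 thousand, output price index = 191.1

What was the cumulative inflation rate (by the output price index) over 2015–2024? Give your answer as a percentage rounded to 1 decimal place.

47.0%

Price-level change = 191.1 / 130.0 − 1 = 0.4700.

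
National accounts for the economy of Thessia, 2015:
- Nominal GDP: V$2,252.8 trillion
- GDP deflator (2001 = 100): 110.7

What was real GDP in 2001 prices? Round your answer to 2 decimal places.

Real GDP = Nominal / (GDP deflator/100) = 2252.8 / 1.107 = 2035.05.

V$2,035.05 trillion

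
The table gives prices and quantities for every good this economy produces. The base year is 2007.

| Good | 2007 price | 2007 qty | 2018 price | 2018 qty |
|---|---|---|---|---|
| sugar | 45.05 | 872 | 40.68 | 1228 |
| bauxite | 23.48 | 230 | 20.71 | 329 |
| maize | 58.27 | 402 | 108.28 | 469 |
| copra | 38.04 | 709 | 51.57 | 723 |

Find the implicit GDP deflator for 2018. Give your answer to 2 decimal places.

Nominal GDP 2018 = 40.68·1228 + 20.71·329 + 108.28·469 + 51.57·723 = 144837.06.
Real GDP 2018 (at 2007 prices) = 45.05·1228 + 23.48·329 + 58.27·469 + 38.04·723 = 117877.87.
Deflator = Nominal/Real × 100 = 144837.06/117877.87 × 100 = 122.870.

122.87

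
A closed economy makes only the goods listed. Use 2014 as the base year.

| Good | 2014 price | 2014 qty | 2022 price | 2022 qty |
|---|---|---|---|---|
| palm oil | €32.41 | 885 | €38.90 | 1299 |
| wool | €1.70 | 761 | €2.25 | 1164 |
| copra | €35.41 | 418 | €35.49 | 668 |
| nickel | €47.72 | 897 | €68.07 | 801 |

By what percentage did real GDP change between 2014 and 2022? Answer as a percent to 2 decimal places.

Real GDP 2014 = Nominal GDP 2014 = 32.41·885 + 1.70·761 + 35.41·418 + 47.72·897 = 87582.77.
Real GDP 2022 (at 2014 prices) = 32.41·1299 + 1.70·1164 + 35.41·668 + 47.72·801 = 105956.99.
Real growth = 105956.99/87582.77 − 1 = 0.2098.

20.98%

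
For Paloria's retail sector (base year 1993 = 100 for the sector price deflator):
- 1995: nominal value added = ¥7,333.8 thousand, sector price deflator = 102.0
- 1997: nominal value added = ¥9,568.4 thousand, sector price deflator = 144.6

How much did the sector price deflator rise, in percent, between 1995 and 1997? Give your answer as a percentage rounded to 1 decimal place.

41.8%

Price-level change = 144.6 / 102.0 − 1 = 0.4176.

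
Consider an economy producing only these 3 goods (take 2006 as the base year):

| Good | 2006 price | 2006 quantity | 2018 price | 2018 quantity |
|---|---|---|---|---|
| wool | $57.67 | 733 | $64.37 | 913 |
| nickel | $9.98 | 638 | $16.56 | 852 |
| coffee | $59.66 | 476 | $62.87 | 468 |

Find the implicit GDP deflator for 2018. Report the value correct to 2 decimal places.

114.85

Nominal GDP 2018 = 64.37·913 + 16.56·852 + 62.87·468 = 102302.09.
Real GDP 2018 (at 2006 prices) = 57.67·913 + 9.98·852 + 59.66·468 = 89076.55.
Deflator = Nominal/Real × 100 = 102302.09/89076.55 × 100 = 114.847.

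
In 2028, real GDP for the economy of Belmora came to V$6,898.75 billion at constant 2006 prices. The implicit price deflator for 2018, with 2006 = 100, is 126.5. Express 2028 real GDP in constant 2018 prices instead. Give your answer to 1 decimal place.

Real GDP in 2018 prices = Real GDP in 2006 prices × (P_2018/P_2006) = 6898.75 × 1.265 = 8726.92.

V$8,726.9 billion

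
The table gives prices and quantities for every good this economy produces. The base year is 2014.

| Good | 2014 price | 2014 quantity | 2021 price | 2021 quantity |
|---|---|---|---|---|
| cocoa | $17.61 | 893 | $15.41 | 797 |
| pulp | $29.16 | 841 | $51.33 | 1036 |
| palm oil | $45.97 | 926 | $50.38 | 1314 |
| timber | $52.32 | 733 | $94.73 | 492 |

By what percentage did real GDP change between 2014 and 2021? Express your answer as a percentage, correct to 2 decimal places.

Real GDP 2014 = Nominal GDP 2014 = 17.61·893 + 29.16·841 + 45.97·926 + 52.32·733 = 121168.07.
Real GDP 2021 (at 2014 prices) = 17.61·797 + 29.16·1036 + 45.97·1314 + 52.32·492 = 130390.95.
Real growth = 130390.95/121168.07 − 1 = 0.0761.

7.61%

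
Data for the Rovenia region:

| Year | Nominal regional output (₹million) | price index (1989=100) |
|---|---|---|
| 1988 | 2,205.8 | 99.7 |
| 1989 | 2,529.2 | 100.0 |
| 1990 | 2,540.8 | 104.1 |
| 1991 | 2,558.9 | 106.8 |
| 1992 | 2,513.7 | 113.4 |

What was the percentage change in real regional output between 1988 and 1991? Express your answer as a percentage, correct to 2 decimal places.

Real regional output 1988 = 2205.8/0.997 = 2212.44.
Real regional output 1991 = 2558.9/1.068 = 2395.97.
Change = 2395.97/2212.44 − 1 = 0.0830.

8.30%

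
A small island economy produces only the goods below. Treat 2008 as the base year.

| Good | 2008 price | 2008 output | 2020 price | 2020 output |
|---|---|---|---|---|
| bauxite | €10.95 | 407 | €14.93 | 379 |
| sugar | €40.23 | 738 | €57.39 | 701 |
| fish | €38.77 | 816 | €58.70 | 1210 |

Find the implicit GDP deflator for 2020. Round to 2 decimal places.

Nominal GDP 2020 = 14.93·379 + 57.39·701 + 58.70·1210 = 116915.86.
Real GDP 2020 (at 2008 prices) = 10.95·379 + 40.23·701 + 38.77·1210 = 79262.98.
Deflator = Nominal/Real × 100 = 116915.86/79262.98 × 100 = 147.504.

147.50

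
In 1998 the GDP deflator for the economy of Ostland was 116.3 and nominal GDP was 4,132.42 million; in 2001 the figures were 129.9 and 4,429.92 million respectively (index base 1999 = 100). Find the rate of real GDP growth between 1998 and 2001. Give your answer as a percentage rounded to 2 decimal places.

-4.02%

Real GDP 1998 = 4132.42 / 1.163 = 3553.24.
Real GDP 2001 = 4429.92 / 1.299 = 3410.25.
Real growth = 3410.25 / 3553.24 − 1 = -0.0402.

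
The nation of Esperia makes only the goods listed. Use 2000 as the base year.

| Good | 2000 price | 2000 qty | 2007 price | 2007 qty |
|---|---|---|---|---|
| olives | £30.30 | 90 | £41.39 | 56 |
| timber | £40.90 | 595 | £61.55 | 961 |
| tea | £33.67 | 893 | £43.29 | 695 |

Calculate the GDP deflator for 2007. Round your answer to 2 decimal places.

Nominal GDP 2007 = 41.39·56 + 61.55·961 + 43.29·695 = 91553.94.
Real GDP 2007 (at 2000 prices) = 30.30·56 + 40.90·961 + 33.67·695 = 64402.35.
Deflator = Nominal/Real × 100 = 91553.94/64402.35 × 100 = 142.159.

142.16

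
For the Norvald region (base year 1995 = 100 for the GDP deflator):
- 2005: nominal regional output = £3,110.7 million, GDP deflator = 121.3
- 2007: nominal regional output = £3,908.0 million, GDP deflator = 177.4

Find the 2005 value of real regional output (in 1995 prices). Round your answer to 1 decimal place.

Real regional output = Nominal / (GDP deflator/100) = 3110.7 / 1.213 = 2564.47.

£2,564.5 million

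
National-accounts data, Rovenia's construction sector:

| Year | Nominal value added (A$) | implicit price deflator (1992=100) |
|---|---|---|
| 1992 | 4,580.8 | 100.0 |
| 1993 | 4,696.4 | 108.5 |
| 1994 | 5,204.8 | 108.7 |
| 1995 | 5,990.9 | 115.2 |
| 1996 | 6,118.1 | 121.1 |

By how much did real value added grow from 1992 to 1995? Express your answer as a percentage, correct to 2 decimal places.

Real value added 1992 = 4580.8/1.000 = 4580.80.
Real value added 1995 = 5990.9/1.152 = 5200.43.
Change = 5200.43/4580.80 − 1 = 0.1353.

13.53%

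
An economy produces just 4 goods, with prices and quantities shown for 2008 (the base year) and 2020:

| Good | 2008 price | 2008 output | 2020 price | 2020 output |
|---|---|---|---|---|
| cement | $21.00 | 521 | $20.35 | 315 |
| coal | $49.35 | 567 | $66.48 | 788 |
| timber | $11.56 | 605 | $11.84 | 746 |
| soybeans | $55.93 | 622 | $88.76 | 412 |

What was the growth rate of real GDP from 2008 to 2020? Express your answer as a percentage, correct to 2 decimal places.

Real GDP 2008 = Nominal GDP 2008 = 21.00·521 + 49.35·567 + 11.56·605 + 55.93·622 = 80704.71.
Real GDP 2020 (at 2008 prices) = 21.00·315 + 49.35·788 + 11.56·746 + 55.93·412 = 77169.72.
Real growth = 77169.72/80704.71 − 1 = -0.0438.

-4.38%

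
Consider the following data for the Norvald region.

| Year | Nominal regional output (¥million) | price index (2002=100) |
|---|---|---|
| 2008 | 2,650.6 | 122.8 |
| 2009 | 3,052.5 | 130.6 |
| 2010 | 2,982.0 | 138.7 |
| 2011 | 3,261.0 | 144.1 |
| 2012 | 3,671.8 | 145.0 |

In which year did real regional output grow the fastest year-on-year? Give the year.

2009: real = 3052.5/1.306 = 2337.29; growth vs 2008 (2158.47) = 8.28%.
2010: real = 2982.0/1.387 = 2149.96; growth vs 2009 (2337.29) = -8.01%.
2011: real = 3261.0/1.441 = 2263.01; growth vs 2010 (2149.96) = 5.26%.
2012: real = 3671.8/1.450 = 2532.28; growth vs 2011 (2263.01) = 11.90%.

2012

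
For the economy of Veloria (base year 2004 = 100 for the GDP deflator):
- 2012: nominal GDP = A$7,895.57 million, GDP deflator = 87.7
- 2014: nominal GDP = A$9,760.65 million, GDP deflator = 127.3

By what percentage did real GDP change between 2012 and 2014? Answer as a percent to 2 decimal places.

-14.83%

Deflate each year: 2012 → 7895.57/0.877 = 9002.93; 2014 → 9760.65/1.273 = 7667.44.
So real GDP changed by 7667.44/9002.93 − 1 = -0.1483, i.e. -14.83%.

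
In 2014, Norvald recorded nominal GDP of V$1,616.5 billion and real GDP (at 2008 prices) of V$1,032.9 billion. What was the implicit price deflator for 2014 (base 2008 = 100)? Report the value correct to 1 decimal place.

156.5

implicit price deflator = (Nominal / Real) × 100 = 1616.5 / 1032.9 × 100 = 156.50.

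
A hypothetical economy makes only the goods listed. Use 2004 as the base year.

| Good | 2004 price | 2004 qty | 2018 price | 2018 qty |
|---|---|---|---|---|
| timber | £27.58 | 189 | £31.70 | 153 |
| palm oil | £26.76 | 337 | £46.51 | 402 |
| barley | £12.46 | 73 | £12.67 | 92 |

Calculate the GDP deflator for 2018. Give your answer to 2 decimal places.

Nominal GDP 2018 = 31.70·153 + 46.51·402 + 12.67·92 = 24712.76.
Real GDP 2018 (at 2004 prices) = 27.58·153 + 26.76·402 + 12.46·92 = 16123.58.
Deflator = Nominal/Real × 100 = 24712.76/16123.58 × 100 = 153.271.

153.27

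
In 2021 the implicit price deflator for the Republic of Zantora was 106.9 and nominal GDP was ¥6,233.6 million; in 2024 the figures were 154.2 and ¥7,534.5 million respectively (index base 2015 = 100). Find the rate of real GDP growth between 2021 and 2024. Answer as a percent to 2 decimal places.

-16.21%

Deflate each year: 2021 → 6233.6/1.069 = 5831.24; 2024 → 7534.5/1.542 = 4886.19.
So real GDP changed by 4886.19/5831.24 − 1 = -0.1621, i.e. -16.21%.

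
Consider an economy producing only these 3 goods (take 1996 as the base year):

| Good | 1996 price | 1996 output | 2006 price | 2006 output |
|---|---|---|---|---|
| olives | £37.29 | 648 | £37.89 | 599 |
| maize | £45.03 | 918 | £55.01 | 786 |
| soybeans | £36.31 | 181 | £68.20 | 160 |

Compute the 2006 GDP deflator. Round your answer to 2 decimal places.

120.94

Nominal GDP 2006 = 37.89·599 + 55.01·786 + 68.20·160 = 76845.97.
Real GDP 2006 (at 1996 prices) = 37.29·599 + 45.03·786 + 36.31·160 = 63539.89.
Deflator = Nominal/Real × 100 = 76845.97/63539.89 × 100 = 120.941.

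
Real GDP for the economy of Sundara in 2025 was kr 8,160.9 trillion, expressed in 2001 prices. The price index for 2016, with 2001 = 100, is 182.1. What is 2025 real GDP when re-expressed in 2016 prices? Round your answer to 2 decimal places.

kr 14,861.00 trillion

Real GDP in 2016 prices = Real GDP in 2001 prices × (P_2016/P_2001) = 8160.9 × 1.821 = 14861.00.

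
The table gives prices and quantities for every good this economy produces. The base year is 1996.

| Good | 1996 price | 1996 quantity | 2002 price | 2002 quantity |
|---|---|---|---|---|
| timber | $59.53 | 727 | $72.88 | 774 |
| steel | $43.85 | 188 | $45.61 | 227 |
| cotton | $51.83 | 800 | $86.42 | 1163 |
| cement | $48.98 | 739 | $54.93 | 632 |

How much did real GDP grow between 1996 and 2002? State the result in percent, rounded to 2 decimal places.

14.00%

Real GDP 1996 = Nominal GDP 1996 = 59.53·727 + 43.85·188 + 51.83·800 + 48.98·739 = 129182.33.
Real GDP 2002 (at 1996 prices) = 59.53·774 + 43.85·227 + 51.83·1163 + 48.98·632 = 147263.82.
Real growth = 147263.82/129182.33 − 1 = 0.1400.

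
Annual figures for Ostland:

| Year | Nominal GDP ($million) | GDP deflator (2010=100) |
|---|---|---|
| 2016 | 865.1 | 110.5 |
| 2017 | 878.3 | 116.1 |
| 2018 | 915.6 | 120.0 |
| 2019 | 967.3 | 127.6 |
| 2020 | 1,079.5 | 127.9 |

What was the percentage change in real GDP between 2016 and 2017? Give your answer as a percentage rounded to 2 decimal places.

-3.37%

Real GDP 2016 = 865.1/1.105 = 782.90.
Real GDP 2017 = 878.3/1.161 = 756.50.
Change = 756.50/782.90 − 1 = -0.0337.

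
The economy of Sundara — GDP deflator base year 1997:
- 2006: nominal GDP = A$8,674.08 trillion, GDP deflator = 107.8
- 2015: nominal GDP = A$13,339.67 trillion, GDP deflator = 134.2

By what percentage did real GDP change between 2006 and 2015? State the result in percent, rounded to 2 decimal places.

23.53%

Deflate each year: 2006 → 8674.08/1.078 = 8046.46; 2015 → 13339.67/1.342 = 9940.14.
So real GDP changed by 9940.14/8046.46 − 1 = 0.2353, i.e. 23.53%.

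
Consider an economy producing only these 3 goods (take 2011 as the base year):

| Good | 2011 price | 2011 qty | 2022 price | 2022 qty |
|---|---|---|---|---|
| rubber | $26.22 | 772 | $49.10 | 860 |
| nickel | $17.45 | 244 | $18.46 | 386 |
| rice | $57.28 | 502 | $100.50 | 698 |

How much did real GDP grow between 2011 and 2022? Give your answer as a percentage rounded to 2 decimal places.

30.07%

Real GDP 2011 = Nominal GDP 2011 = 26.22·772 + 17.45·244 + 57.28·502 = 53254.20.
Real GDP 2022 (at 2011 prices) = 26.22·860 + 17.45·386 + 57.28·698 = 69266.34.
Real growth = 69266.34/53254.20 − 1 = 0.3007.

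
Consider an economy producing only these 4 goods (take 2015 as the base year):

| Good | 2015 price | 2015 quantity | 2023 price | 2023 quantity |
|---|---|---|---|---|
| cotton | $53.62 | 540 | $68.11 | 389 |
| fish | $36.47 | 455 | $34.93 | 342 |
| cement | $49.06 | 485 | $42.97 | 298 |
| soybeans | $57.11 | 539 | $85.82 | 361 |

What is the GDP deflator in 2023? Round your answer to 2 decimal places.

Nominal GDP 2023 = 68.11·389 + 34.93·342 + 42.97·298 + 85.82·361 = 82226.93.
Real GDP 2023 (at 2015 prices) = 53.62·389 + 36.47·342 + 49.06·298 + 57.11·361 = 68567.51.
Deflator = Nominal/Real × 100 = 82226.93/68567.51 × 100 = 119.921.

119.92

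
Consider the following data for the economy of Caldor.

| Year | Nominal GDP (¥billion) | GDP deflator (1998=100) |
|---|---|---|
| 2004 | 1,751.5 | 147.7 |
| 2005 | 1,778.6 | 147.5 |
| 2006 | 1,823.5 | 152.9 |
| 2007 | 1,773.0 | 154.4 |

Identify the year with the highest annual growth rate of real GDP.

2005: real = 1778.6/1.475 = 1205.83; growth vs 2004 (1185.85) = 1.68%.
2006: real = 1823.5/1.529 = 1192.61; growth vs 2005 (1205.83) = -1.10%.
2007: real = 1773.0/1.544 = 1148.32; growth vs 2006 (1192.61) = -3.71%.

2005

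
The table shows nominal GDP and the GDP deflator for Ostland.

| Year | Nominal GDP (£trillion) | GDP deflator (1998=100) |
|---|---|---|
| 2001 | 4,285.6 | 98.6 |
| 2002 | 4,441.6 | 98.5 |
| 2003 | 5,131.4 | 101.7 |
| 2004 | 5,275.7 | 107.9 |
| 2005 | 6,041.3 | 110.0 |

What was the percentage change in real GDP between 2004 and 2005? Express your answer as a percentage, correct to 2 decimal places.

12.33%

Real GDP 2004 = 5275.7/1.079 = 4889.43.
Real GDP 2005 = 6041.3/1.100 = 5492.09.
Change = 5492.09/4889.43 − 1 = 0.1233.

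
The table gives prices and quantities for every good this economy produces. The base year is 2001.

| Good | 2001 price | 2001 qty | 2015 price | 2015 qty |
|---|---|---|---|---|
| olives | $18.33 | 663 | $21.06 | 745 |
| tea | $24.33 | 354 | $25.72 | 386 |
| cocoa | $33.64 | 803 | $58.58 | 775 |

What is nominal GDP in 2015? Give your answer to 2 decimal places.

$71017.12

Nominal GDP 2015 = Σ (p_2015 × q_2015) = 21.06·745 + 25.72·386 + 58.58·775 = 71017.12.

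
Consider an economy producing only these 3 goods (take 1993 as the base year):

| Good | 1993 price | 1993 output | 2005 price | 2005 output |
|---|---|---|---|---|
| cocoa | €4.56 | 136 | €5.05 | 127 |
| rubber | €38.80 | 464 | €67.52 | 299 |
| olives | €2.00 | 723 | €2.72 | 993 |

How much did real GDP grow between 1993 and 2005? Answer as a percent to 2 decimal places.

Real GDP 1993 = Nominal GDP 1993 = 4.56·136 + 38.80·464 + 2.00·723 = 20069.36.
Real GDP 2005 (at 1993 prices) = 4.56·127 + 38.80·299 + 2.00·993 = 14166.32.
Real growth = 14166.32/20069.36 − 1 = -0.2941.

-29.41%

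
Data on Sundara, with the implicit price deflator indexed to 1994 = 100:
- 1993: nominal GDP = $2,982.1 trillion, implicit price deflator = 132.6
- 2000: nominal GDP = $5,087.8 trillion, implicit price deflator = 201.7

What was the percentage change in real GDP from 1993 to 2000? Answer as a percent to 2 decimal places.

Deflate each year: 1993 → 2982.1/1.326 = 2248.94; 2000 → 5087.8/2.017 = 2522.46.
So real GDP changed by 2522.46/2248.94 − 1 = 0.1216, i.e. 12.16%.

12.16%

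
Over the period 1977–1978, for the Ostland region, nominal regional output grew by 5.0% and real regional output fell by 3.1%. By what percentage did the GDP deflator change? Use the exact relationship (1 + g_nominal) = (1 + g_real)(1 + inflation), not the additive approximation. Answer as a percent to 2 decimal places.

(1 + g_nom) = (1 + g_real)(1 + π), so π = 1.0500 / 0.9690 − 1 = 0.08359.

8.36%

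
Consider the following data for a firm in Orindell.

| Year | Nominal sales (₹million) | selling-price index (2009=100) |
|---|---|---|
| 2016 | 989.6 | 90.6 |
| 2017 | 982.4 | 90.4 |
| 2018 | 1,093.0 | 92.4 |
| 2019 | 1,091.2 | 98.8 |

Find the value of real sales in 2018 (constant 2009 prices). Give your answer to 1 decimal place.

Real sales 2018 = 1093.0 / 0.924 = 1182.90.

₹1,182.9 million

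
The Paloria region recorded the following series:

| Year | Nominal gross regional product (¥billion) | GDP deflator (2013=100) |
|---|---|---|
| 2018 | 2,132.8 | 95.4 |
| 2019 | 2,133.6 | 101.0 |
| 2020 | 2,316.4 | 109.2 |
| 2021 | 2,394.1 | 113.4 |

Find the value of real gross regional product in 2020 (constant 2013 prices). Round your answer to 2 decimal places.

¥2,121.25 billion

Real gross regional product 2020 = 2316.4 / 1.092 = 2121.25.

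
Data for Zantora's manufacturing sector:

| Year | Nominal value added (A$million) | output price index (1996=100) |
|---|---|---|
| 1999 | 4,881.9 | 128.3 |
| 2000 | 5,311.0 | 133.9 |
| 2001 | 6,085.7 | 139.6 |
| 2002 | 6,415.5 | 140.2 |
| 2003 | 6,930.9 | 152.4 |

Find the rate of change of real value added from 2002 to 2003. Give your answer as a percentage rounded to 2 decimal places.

Real value added 2002 = 6415.5/1.402 = 4575.96.
Real value added 2003 = 6930.9/1.524 = 4547.83.
Change = 4547.83/4575.96 − 1 = -0.0061.

-0.61%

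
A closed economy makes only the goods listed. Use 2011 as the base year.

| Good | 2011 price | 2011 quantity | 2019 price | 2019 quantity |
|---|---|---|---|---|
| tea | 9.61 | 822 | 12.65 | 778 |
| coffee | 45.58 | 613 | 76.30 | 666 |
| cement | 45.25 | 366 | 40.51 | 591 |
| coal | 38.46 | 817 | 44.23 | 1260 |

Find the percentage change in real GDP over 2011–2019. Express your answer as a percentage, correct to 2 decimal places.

34.85%

Real GDP 2011 = Nominal GDP 2011 = 9.61·822 + 45.58·613 + 45.25·366 + 38.46·817 = 83823.28.
Real GDP 2019 (at 2011 prices) = 9.61·778 + 45.58·666 + 45.25·591 + 38.46·1260 = 113035.21.
Real growth = 113035.21/83823.28 − 1 = 0.3485.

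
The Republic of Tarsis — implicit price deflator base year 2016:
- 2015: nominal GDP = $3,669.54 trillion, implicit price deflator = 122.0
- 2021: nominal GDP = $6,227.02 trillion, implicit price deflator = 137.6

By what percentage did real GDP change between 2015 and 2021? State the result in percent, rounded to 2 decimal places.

Deflate each year: 2015 → 3669.54/1.220 = 3007.82; 2021 → 6227.02/1.376 = 4525.45.
So real GDP changed by 4525.45/3007.82 − 1 = 0.5046, i.e. 50.46%.

50.46%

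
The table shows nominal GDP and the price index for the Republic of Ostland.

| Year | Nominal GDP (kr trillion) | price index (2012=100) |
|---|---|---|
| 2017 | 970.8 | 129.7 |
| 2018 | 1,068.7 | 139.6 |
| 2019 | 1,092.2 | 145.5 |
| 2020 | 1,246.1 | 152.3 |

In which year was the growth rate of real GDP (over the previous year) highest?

2018: real = 1068.7/1.396 = 765.54; growth vs 2017 (748.50) = 2.28%.
2019: real = 1092.2/1.455 = 750.65; growth vs 2018 (765.54) = -1.95%.
2020: real = 1246.1/1.523 = 818.19; growth vs 2019 (750.65) = 9.00%.

2020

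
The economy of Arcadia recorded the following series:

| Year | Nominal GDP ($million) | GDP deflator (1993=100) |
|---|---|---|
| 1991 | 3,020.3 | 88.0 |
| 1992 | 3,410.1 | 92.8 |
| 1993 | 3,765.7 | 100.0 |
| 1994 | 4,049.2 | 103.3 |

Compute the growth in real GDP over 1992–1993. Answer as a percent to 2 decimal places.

2.48%

Real GDP 1992 = 3410.1/0.928 = 3674.68.
Real GDP 1993 = 3765.7/1.000 = 3765.70.
Change = 3765.70/3674.68 − 1 = 0.0248.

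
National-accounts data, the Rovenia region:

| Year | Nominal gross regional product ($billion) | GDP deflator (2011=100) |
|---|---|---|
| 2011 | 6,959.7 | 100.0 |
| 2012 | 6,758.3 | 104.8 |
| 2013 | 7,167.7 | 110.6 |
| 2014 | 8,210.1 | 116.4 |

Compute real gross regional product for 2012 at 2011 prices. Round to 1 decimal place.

$6,448.8 billion

Real gross regional product 2012 = 6758.3 / 1.048 = 6448.76.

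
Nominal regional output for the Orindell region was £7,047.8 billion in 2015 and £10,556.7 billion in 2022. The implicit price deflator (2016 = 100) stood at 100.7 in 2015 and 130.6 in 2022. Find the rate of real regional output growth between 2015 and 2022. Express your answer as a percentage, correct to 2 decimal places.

15.49%

Real regional output 2015 = 7047.8 / 1.007 = 6998.81.
Real regional output 2022 = 10556.7 / 1.306 = 8083.23.
Real growth = 8083.23 / 6998.81 − 1 = 0.1549.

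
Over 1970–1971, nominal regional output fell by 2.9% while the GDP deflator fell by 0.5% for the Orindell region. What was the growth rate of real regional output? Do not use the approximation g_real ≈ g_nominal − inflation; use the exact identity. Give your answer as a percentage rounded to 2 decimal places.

(1 + g_nom) = (1 + g_real)(1 + π), so g_real = 0.9710 / 0.9950 − 1 = -0.02412.

-2.41%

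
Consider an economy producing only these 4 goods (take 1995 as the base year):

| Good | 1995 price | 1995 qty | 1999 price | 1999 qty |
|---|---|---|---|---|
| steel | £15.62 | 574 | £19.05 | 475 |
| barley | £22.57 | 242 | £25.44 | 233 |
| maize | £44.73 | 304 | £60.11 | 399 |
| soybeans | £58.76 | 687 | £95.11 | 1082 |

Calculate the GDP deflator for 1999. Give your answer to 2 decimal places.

Nominal GDP 1999 = 19.05·475 + 25.44·233 + 60.11·399 + 95.11·1082 = 141869.18.
Real GDP 1999 (at 1995 prices) = 15.62·475 + 22.57·233 + 44.73·399 + 58.76·1082 = 94103.90.
Deflator = Nominal/Real × 100 = 141869.18/94103.90 × 100 = 150.758.

150.76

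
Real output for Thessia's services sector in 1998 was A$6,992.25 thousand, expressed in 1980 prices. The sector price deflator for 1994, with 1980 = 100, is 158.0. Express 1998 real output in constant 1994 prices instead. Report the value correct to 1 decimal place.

Real output in 1994 prices = Real output in 1980 prices × (P_1994/P_1980) = 6992.25 × 1.580 = 11047.76.

A$11,047.8 thousand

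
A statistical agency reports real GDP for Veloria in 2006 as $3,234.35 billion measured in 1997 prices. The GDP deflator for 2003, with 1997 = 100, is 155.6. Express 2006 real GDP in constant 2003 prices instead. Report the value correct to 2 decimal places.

Real GDP in 2003 prices = Real GDP in 1997 prices × (P_2003/P_1997) = 3234.35 × 1.556 = 5032.65.

$5,032.65 billion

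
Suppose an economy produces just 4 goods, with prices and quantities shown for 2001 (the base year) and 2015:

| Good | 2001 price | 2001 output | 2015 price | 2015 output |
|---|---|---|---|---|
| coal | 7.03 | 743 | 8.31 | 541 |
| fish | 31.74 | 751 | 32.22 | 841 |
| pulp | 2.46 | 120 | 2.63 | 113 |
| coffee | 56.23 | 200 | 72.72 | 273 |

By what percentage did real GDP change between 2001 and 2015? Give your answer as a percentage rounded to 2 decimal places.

Real GDP 2001 = Nominal GDP 2001 = 7.03·743 + 31.74·751 + 2.46·120 + 56.23·200 = 40601.23.
Real GDP 2015 (at 2001 prices) = 7.03·541 + 31.74·841 + 2.46·113 + 56.23·273 = 46125.34.
Real growth = 46125.34/40601.23 − 1 = 0.1361.

13.61%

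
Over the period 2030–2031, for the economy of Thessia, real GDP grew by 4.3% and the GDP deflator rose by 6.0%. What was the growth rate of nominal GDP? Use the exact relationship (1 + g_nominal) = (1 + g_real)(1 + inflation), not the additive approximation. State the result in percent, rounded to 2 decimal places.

10.56%

(1 + g_nom) = (1 + g_real)(1 + π) = 1.0430 × 1.0600 = 1.10558.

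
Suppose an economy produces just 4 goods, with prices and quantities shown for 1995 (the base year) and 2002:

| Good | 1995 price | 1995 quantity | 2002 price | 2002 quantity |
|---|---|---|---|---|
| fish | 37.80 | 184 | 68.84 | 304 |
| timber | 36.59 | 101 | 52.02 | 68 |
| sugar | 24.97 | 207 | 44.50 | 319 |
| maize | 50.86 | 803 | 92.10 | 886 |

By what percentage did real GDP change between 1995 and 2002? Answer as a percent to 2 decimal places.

Real GDP 1995 = Nominal GDP 1995 = 37.80·184 + 36.59·101 + 24.97·207 + 50.86·803 = 56660.16.
Real GDP 2002 (at 1995 prices) = 37.80·304 + 36.59·68 + 24.97·319 + 50.86·886 = 67006.71.
Real growth = 67006.71/56660.16 − 1 = 0.1826.

18.26%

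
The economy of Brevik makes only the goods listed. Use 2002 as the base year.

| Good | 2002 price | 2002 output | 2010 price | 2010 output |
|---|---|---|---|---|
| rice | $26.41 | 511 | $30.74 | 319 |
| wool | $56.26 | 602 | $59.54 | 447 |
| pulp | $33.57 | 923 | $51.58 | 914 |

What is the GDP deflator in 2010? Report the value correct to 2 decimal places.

Nominal GDP 2010 = 30.74·319 + 59.54·447 + 51.58·914 = 83564.56.
Real GDP 2010 (at 2002 prices) = 26.41·319 + 56.26·447 + 33.57·914 = 64255.99.
Deflator = Nominal/Real × 100 = 83564.56/64255.99 × 100 = 130.049.

130.05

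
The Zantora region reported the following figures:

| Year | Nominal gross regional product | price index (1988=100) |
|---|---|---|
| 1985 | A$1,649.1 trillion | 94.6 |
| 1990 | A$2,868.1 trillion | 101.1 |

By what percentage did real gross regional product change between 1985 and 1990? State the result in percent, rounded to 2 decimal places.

62.74%

Real gross regional product 1985 = 1649.1 / 0.946 = 1743.23.
Real gross regional product 1990 = 2868.1 / 1.011 = 2836.89.
Real growth = 2836.89 / 1743.23 − 1 = 0.6274.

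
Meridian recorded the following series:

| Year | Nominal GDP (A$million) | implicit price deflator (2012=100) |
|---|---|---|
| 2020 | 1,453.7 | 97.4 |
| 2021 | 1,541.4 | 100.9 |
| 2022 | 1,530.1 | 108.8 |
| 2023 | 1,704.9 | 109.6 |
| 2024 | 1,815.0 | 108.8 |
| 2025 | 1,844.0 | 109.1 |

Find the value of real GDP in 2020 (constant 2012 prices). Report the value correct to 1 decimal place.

Real GDP 2020 = 1453.7 / 0.974 = 1492.51.

A$1,492.5 million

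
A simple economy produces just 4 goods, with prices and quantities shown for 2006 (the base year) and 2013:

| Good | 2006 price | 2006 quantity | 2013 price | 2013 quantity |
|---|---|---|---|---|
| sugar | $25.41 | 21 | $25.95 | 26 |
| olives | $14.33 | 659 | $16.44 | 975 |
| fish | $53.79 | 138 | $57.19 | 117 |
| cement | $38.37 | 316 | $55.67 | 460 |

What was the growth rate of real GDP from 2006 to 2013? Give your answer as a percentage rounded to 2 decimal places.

Real GDP 2006 = Nominal GDP 2006 = 25.41·21 + 14.33·659 + 53.79·138 + 38.37·316 = 29525.02.
Real GDP 2013 (at 2006 prices) = 25.41·26 + 14.33·975 + 53.79·117 + 38.37·460 = 38576.04.
Real growth = 38576.04/29525.02 − 1 = 0.3066.

30.66%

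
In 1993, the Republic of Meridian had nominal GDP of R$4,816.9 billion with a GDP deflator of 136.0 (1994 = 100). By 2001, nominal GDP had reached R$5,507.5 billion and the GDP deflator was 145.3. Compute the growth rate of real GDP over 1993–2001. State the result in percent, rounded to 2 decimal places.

7.02%

Deflate each year: 1993 → 4816.9/1.360 = 3541.84; 2001 → 5507.5/1.453 = 3790.43.
So real GDP changed by 3790.43/3541.84 − 1 = 0.0702, i.e. 7.02%.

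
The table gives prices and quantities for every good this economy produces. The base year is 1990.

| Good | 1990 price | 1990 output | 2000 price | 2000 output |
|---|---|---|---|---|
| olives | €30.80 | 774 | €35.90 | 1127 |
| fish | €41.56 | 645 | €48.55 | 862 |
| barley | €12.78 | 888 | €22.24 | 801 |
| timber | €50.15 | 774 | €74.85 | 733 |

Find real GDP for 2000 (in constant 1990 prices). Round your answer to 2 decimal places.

€117533.05

Real GDP 2000 = Σ (p_1990 × q_2000) = 30.80·1127 + 41.56·862 + 12.78·801 + 50.15·733 = 117533.05.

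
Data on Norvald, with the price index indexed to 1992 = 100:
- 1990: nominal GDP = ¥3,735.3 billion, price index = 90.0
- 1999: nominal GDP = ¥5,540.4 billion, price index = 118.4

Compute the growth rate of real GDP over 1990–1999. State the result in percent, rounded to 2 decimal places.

Deflate each year: 1990 → 3735.3/0.900 = 4150.33; 1999 → 5540.4/1.184 = 4679.39.
So real GDP changed by 4679.39/4150.33 − 1 = 0.1275, i.e. 12.75%.

12.75%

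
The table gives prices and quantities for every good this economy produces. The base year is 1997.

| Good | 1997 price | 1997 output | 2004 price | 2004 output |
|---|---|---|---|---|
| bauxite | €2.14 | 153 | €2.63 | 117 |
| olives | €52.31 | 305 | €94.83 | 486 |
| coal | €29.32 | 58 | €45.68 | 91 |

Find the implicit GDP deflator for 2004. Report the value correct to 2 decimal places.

Nominal GDP 2004 = 2.63·117 + 94.83·486 + 45.68·91 = 50551.97.
Real GDP 2004 (at 1997 prices) = 2.14·117 + 52.31·486 + 29.32·91 = 28341.16.
Deflator = Nominal/Real × 100 = 50551.97/28341.16 × 100 = 178.369.

178.37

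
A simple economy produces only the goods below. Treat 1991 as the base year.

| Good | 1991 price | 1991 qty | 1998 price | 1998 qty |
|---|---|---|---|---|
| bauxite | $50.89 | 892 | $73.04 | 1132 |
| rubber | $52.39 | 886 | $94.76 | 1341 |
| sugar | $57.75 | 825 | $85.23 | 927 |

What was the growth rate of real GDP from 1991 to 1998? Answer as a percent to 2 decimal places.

30.08%

Real GDP 1991 = Nominal GDP 1991 = 50.89·892 + 52.39·886 + 57.75·825 = 139455.17.
Real GDP 1998 (at 1991 prices) = 50.89·1132 + 52.39·1341 + 57.75·927 = 181396.72.
Real growth = 181396.72/139455.17 − 1 = 0.3008.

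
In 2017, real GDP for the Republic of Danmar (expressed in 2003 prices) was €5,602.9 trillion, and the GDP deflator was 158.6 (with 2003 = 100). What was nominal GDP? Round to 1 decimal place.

€8,886.2 trillion

Nominal GDP = Real × (GDP deflator/100) = 5602.9 × 1.586 = 8886.20.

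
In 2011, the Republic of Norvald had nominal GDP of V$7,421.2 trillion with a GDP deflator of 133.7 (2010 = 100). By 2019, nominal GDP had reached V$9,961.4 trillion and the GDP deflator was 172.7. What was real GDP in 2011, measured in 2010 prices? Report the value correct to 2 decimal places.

Real GDP = Nominal / (GDP deflator/100) = 7421.2 / 1.337 = 5550.64.

V$5,550.64 trillion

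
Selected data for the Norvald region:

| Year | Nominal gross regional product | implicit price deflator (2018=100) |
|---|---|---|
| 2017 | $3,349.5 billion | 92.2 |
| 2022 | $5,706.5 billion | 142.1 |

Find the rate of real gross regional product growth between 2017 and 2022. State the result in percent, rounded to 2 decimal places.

10.54%

Deflate each year: 2017 → 3349.5/0.922 = 3632.86; 2022 → 5706.5/1.421 = 4015.83.
So real gross regional product changed by 4015.83/3632.86 − 1 = 0.1054, i.e. 10.54%.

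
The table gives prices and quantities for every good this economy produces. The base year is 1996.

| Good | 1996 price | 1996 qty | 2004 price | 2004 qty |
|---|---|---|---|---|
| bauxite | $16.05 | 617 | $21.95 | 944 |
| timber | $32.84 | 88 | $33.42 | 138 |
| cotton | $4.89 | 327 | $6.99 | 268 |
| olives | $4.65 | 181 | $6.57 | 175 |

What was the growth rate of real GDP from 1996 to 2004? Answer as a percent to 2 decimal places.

Real GDP 1996 = Nominal GDP 1996 = 16.05·617 + 32.84·88 + 4.89·327 + 4.65·181 = 15233.45.
Real GDP 2004 (at 1996 prices) = 16.05·944 + 32.84·138 + 4.89·268 + 4.65·175 = 21807.39.
Real growth = 21807.39/15233.45 − 1 = 0.4315.

43.15%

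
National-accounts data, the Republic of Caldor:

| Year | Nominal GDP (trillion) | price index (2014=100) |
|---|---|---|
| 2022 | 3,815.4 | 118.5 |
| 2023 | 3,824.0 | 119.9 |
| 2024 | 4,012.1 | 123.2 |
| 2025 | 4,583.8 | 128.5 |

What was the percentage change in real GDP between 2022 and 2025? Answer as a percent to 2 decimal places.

Real GDP 2022 = 3815.4/1.185 = 3219.75.
Real GDP 2025 = 4583.8/1.285 = 3567.16.
Change = 3567.16/3219.75 − 1 = 0.1079.

10.79%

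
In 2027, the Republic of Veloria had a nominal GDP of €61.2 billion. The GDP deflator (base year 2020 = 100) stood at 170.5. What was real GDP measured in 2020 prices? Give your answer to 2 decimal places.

€35.89 billion

Real GDP = Nominal / (GDP deflator/100) = 61.2 / 1.705 = 35.89.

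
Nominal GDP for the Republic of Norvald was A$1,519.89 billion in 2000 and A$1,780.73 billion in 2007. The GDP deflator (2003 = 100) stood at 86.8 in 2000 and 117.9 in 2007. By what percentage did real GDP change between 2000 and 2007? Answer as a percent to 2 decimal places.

-13.74%

Real GDP 2000 = 1519.89 / 0.868 = 1751.03.
Real GDP 2007 = 1780.73 / 1.179 = 1510.37.
Real growth = 1510.37 / 1751.03 − 1 = -0.1374.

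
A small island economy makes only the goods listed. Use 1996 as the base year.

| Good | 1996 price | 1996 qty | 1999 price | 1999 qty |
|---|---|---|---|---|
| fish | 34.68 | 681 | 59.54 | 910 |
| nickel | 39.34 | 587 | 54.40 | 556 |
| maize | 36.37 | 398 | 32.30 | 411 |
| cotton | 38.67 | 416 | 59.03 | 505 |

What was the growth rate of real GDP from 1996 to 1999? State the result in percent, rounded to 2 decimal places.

Real GDP 1996 = Nominal GDP 1996 = 34.68·681 + 39.34·587 + 36.37·398 + 38.67·416 = 77271.64.
Real GDP 1999 (at 1996 prices) = 34.68·910 + 39.34·556 + 36.37·411 + 38.67·505 = 87908.26.
Real growth = 87908.26/77271.64 − 1 = 0.1377.

13.77%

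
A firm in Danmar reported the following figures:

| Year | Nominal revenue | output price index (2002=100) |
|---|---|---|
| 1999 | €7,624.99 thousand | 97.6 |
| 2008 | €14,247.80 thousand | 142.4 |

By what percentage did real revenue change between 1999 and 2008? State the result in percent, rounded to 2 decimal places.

Deflate each year: 1999 → 7624.99/0.976 = 7812.49; 2008 → 14247.80/1.424 = 10005.48.
So real revenue changed by 10005.48/7812.49 − 1 = 0.2807, i.e. 28.07%.

28.07%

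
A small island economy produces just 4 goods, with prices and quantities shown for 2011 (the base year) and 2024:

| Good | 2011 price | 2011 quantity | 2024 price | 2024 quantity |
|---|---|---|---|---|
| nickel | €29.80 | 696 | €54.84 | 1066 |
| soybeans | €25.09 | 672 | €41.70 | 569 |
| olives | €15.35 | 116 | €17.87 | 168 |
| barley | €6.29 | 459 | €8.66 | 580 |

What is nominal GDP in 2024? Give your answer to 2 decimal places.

Nominal GDP 2024 = Σ (p_2024 × q_2024) = 54.84·1066 + 41.70·569 + 17.87·168 + 8.66·580 = 90211.70.

€90211.70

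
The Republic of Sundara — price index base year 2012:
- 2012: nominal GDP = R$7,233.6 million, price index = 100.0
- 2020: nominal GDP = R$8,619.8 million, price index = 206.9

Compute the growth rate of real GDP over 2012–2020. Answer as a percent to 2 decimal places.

Real GDP 2012 = 7233.6 / 1.000 = 7233.60.
Real GDP 2020 = 8619.8 / 2.069 = 4166.17.
Real growth = 4166.17 / 7233.60 − 1 = -0.4241.

-42.41%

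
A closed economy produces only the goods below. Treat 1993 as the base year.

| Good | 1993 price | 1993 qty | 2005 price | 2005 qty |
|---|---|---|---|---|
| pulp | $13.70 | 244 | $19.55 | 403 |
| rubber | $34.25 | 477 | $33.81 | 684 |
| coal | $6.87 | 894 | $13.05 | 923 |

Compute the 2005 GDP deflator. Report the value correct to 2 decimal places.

Nominal GDP 2005 = 19.55·403 + 33.81·684 + 13.05·923 = 43049.84.
Real GDP 2005 (at 1993 prices) = 13.70·403 + 34.25·684 + 6.87·923 = 35289.11.
Deflator = Nominal/Real × 100 = 43049.84/35289.11 × 100 = 121.992.

121.99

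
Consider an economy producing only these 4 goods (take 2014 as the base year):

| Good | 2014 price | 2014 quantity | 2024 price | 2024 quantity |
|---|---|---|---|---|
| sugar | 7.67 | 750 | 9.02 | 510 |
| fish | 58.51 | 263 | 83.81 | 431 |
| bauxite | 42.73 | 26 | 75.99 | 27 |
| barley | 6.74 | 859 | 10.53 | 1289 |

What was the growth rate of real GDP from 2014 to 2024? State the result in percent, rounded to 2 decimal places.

Real GDP 2014 = Nominal GDP 2014 = 7.67·750 + 58.51·263 + 42.73·26 + 6.74·859 = 28041.27.
Real GDP 2024 (at 2014 prices) = 7.67·510 + 58.51·431 + 42.73·27 + 6.74·1289 = 38971.08.
Real growth = 38971.08/28041.27 − 1 = 0.3898.

38.98%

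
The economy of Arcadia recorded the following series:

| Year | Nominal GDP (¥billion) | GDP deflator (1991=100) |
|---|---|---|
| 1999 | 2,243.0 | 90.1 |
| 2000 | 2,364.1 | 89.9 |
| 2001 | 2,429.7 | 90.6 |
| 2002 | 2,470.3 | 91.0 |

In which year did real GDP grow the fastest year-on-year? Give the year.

2000

2000: real = 2364.1/0.899 = 2629.70; growth vs 1999 (2489.46) = 5.63%.
2001: real = 2429.7/0.906 = 2681.79; growth vs 2000 (2629.70) = 1.98%.
2002: real = 2470.3/0.910 = 2714.62; growth vs 2001 (2681.79) = 1.22%.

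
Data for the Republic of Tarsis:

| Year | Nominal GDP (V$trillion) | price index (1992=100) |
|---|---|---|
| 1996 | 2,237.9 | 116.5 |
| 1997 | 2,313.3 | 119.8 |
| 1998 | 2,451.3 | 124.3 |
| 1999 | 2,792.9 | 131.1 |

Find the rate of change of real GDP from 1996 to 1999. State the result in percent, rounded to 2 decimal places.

10.90%

Real GDP 1996 = 2237.9/1.165 = 1920.94.
Real GDP 1999 = 2792.9/1.311 = 2130.36.
Change = 2130.36/1920.94 − 1 = 0.1090.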